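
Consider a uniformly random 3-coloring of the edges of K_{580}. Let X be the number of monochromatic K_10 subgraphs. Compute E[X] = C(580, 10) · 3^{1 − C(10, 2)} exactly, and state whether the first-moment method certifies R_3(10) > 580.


E[X] = C(580, 10) · 3^{1 − 45} = 1098085496704252547920 · 3^{−44} = 1098085496704252547920/984770902183611232881.
As a reduced fraction: E[X] = 1098085496704252547920/984770902183611232881 ≈ 1.115.
Is E[X] < 1? NO.
Since E[X] ≥ 1, the first-moment bound is inconclusive at n = 580; it does NOT by itself certify R_3(10) > 580.

E[X] = 1098085496704252547920/984770902183611232881 ≈ 1.115; E[X] ≥ 1; first-moment method inconclusive here.


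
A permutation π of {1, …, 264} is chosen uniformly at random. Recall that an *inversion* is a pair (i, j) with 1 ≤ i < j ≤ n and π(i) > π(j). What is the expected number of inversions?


Write X = Σ X_I over the C(264, 2) = 34716 pairs i < j, with X_I the indicator of one inversion.
There are 34716 indicators.
For each fixed pair i < j, the values π(i) and π(j) are two distinct elements of {1, …, 264} in uniformly random order; by symmetry P[π(i) > π(j)] = 1/2.
By linearity: E[X] = 34716 · (1/2) = C(264, 2) · (1/2) = 34716/2 = 17358 ≈ 17358.000000.

E[X] = 17358 = 17358.000000.


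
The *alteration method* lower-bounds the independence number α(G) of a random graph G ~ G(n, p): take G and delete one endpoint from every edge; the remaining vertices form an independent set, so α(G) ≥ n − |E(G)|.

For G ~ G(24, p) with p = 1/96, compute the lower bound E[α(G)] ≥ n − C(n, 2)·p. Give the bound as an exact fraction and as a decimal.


E[|E(G)|] = C(24, 2)·p = 276 · (1/96) = 23/8.
E[α(G)] ≥ n − E[|E(G)|] = 24 − 23/8 = 169/8.
Numerically: ≈ 21.12500.
(This is only a lower bound; the true E[α(G)] may be larger.)

E[α(G)] ≥ 169/8 ≈ 21.12500.


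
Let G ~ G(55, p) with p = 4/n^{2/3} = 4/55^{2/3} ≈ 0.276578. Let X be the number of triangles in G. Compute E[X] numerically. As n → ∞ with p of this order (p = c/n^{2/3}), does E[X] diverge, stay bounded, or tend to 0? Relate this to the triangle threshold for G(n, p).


Number of potential triangles: C(55, 3) = 26235.
Each occurs with probability p³ ≈ (0.276578)³ ≈ 2.11570248e-02.
By linearity: E[X] = C(55, 3)·p³ ≈ 26235 · 2.11570248e-02 ≈ 555.054545.
Since α = 2/3 < 1, p = c/n^{2/3} ≫ 1/n is above the triangle threshold p ~ 1/n. Asymptotically E[X] ~ (c³/6)·n^{3(1−α)} = (4³/6)·n^{1} → ∞; triangles are abundant w.h.p.

E[X] ≈ 555.054545; in regime p = Θ(1/n^{2/3}) E[X] diverges (above the triangle threshold p ~ 1/n).


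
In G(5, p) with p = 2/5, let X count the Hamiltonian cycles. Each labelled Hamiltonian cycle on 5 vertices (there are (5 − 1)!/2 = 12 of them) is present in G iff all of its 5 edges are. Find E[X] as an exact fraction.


K_5 has (5 − 1)!/2 = 12 labelled Hamiltonian cycles.
For each such Hamiltonian cycle H, let X_H = 1 if all 5 edges of H are present in G. Then P[X_H = 1] = p^{5} = (2/5)^{5} = 32/3125.
Summing the indicators: E[X] = Σ_H E[X_H] = 12 · p^{5} = 12 · 32/3125 = 384/3125.
Numerically: E[X] ≈ 0.12288.

E[X] = 12 · (2/5)^{5} = 384/3125 ≈ 0.12288.


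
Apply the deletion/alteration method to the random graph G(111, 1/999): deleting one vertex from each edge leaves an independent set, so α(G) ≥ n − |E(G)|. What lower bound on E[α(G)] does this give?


E[|E(G)|] = C(111, 2)·p = 6105 · (1/999) = 55/9.
E[α(G)] ≥ n − E[|E(G)|] = 111 − 55/9 = 944/9.
Numerically: ≈ 104.888889.
(This is only a lower bound; the true E[α(G)] may be larger.)

E[α(G)] ≥ 944/9 ≈ 104.888889.


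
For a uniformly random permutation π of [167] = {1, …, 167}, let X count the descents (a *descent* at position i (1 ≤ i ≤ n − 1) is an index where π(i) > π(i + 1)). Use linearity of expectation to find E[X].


Write X = Σ X_I over i = 1, …, 166, with X_I the indicator of one descent.
There are 166 indicators.
For each fixed i, the pair (π(i), π(i+1)) is a uniformly random ordered pair of distinct values from {1, …, 167}; by symmetry P[π(i) > π(i+1)] = 1/2.
By linearity: E[X] = 166 · (1/2) = (167 − 1) · (1/2) = 83 ≈ 83.0000.

E[X] = 83 = 83.0000.


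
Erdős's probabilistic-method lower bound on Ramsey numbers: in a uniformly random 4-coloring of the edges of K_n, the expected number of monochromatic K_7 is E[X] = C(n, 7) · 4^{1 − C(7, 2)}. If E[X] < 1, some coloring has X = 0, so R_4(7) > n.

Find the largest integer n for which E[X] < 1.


We need C(n, 7) · 4^{1 − 21} < 1, i.e. C(n, 7) < 4^{21 − 1} = 1099511627776.
Check values of n near the boundary:
  n = 177: C(177, 7) = 957664425960; 957664425960 < 1099511627776? YES
  n = 178: C(178, 7) = 996867063280; 996867063280 < 1099511627776? YES
  n = 179: C(179, 7) = 1037437234460; 1037437234460 < 1099511627776? YES
  n = 180: C(180, 7) = 1079414463600; 1079414463600 < 1099511627776? YES
  n = 181: C(181, 7) = 1122839183400; 1122839183400 < 1099511627776? NO
The largest n with C(n, 7) < 1099511627776 is n = 180 (where E[X] = 67463403975/68719476736 ≈ 0.982). Hence R_4(7) > 180, i.e. R_4(7) ≥ 181.

Largest n = 180; hence R_4(7) > 180.


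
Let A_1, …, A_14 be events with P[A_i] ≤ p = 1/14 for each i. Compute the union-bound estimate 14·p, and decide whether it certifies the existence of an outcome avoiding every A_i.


Union bound: P[∪_{i=1}^{14} A_i] ≤ Σ_i P[A_i] ≤ 14·p = 14·(1/14) = 1.
Numerically: 1 ≈ 1.000000.
Is 1 < 1? NO.
Since the bound 1 is ≥ 1, the union bound is uninformative here; it does NOT by itself certify existence.

14·p = 1 ≈ 1.000000; existence NOT certified by the union bound.


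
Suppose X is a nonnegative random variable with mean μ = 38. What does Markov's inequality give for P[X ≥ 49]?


μ = E[X] = 38, a = 49.
Markov: P[X ≥ 49] ≤ μ/a = (38)/49 = 38/49.
Numerically: ≈ 0.776.
(Since a = 49 > μ = 38.000, the bound 38/49 is < 1 and informative.)

P[X ≥ 49] ≤ 38/49 ≈ 0.776.


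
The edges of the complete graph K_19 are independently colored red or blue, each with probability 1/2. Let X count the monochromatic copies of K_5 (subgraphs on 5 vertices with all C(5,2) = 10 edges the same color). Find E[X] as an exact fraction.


Let X = Σ_S X_S over the C(19, 5) = 11628 subsets S of size 5, where X_S = 1 if the K_5 on S is monochromatic.
For a fixed S, the K_5 on S has C(5, 2) = 10 edges. P[all 10 edges red] = (1/2)^10, and likewise for blue, so P[monochromatic] = 2·(1/2)^10 = 2^{1 − 10} = 1/512.
By linearity: E[X] = C(19, 5) · 2^{1 − 10} = 11628 · 1/512 = 2907/128.
Numerically: E[X] ≈ 22.710938.

E[X] = C(19,5)·2^(1−C(5,2)) = 2907/128 ≈ 22.710938.


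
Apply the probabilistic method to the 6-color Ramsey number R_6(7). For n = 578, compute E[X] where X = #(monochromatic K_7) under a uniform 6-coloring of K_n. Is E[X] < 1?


E[X] = C(578, 7) · 6^{1 − 21} = 4123120110457920 · 6^{−20} = 4123120110457920/3656158440062976.
As a reduced fraction: E[X] = 21474583908635/19042491875328 ≈ 1.1277192.
Is E[X] < 1? NO.
Since E[X] ≥ 1, the first-moment bound is inconclusive at n = 578; it does NOT by itself certify R_6(7) > 578.

E[X] = 21474583908635/19042491875328 ≈ 1.1277192; E[X] ≥ 1; first-moment method inconclusive here.


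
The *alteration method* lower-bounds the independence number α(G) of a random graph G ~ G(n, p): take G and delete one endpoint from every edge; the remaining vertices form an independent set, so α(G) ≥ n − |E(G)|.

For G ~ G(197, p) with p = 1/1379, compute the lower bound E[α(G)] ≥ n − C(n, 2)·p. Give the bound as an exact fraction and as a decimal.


E[|E(G)|] = C(197, 2)·p = 19306 · (1/1379) = 14.
E[α(G)] ≥ n − E[|E(G)|] = 197 − 14 = 183.
Numerically: ≈ 183.000000.
(This is only a lower bound; the true E[α(G)] may be larger.)

E[α(G)] ≥ 183 ≈ 183.000000.


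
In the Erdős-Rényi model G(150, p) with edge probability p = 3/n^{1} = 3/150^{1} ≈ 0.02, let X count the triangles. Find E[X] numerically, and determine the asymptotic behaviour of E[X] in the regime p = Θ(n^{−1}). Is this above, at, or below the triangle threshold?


Number of potential triangles: C(150, 3) = 551300.
Each occurs with probability p³ ≈ (0.02)³ ≈ 8.000000e-06.
By linearity: E[X] = C(150, 3)·p³ ≈ 551300 · 8.000000e-06 ≈ 4.4104.
Here α = 1, so p = 3/n is exactly at the triangle threshold p ~ 1/n. Asymptotically E[X] → c³/6 = 3³/6 = 9/2 ≈ 4.5000, a bounded constant. In this regime the triangle count is asymptotically Poisson(c³/6).

E[X] ≈ 4.4104; in regime p = Θ(1/n^{1}) E[X] stays bounded (at the triangle threshold p ~ 1/n).


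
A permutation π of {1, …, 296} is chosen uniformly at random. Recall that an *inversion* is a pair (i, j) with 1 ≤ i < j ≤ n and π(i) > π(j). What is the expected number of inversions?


Write X = Σ X_I over the C(296, 2) = 43660 pairs i < j, with X_I the indicator of one inversion.
There are 43660 indicators.
For each fixed pair i < j, the values π(i) and π(j) are two distinct elements of {1, …, 296} in uniformly random order; by symmetry P[π(i) > π(j)] = 1/2.
By linearity: E[X] = 43660 · (1/2) = C(296, 2) · (1/2) = 43660/2 = 21830 ≈ 21830.0000.

E[X] = 21830 = 21830.0000.


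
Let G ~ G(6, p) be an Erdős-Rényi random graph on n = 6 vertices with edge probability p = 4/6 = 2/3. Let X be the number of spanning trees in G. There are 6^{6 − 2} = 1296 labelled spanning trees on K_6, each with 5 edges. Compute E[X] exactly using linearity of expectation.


K_6 has 6^{6 − 2} = 1296 labelled spanning trees.
For each such spanning tree H, let X_H = 1 if all 5 edges of H are present in G. Then P[X_H = 1] = p^{5} = (2/3)^{5} = 32/243.
By linearity: E[X] = Σ_H E[X_H] = 1296 · p^{5} = 1296 · 32/243 = 512/3.
Numerically: E[X] ≈ 170.667.

E[X] = 1296 · (2/3)^{5} = 512/3 ≈ 170.667.


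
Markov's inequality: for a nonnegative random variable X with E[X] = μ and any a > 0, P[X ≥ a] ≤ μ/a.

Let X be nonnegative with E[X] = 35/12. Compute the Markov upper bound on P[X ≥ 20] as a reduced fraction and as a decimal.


μ = E[X] = 35/12, a = 20.
Markov: P[X ≥ 20] ≤ μ/a = (35/12)/20 = 7/48.
Numerically: ≈ 0.146.
(Since a = 20 > μ = 2.917, the bound 7/48 is < 1 and informative.)

P[X ≥ 20] ≤ 7/48 ≈ 0.146.


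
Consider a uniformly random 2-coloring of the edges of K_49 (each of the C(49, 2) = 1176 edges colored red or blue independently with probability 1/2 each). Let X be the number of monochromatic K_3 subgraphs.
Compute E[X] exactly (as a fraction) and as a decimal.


Let X = Σ_S X_S over the C(49, 3) = 18424 subsets S of size 3, where X_S = 1 if the K_3 on S is monochromatic.
For a fixed S, the K_3 on S has C(3, 2) = 3 edges. P[all 3 edges red] = (1/2)^3, and likewise for blue, so P[monochromatic] = 2·(1/2)^3 = 2^{1 − 3} = 1/4.
Summing: E[X] = C(49, 3) · 2^{1 − 3} = 18424 · 1/4 = 4606.
Numerically: E[X] ≈ 4606.00000.

E[X] = C(49,3)·2^(1−C(3,2)) = 4606 ≈ 4606.00000.


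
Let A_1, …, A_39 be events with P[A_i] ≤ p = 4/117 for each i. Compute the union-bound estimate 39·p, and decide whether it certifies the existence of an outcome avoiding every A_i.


Union bound: P[∪_{i=1}^{39} A_i] ≤ Σ_i P[A_i] ≤ 39·p = 39·(4/117) = 4/3.
Numerically: 4/3 ≈ 1.333333.
Is 4/3 < 1? NO.
Since the bound 4/3 is ≥ 1, the union bound is uninformative here; it does NOT by itself certify existence.

39·p = 4/3 ≈ 1.333333; existence NOT certified by the union bound.


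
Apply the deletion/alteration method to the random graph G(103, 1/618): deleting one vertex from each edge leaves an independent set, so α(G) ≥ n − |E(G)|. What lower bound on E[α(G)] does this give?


E[|E(G)|] = C(103, 2)·p = 5253 · (1/618) = 17/2.
E[α(G)] ≥ n − E[|E(G)|] = 103 − 17/2 = 189/2.
Numerically: ≈ 94.50000.
(This is only a lower bound; the true E[α(G)] may be larger.)

E[α(G)] ≥ 189/2 ≈ 94.50000.


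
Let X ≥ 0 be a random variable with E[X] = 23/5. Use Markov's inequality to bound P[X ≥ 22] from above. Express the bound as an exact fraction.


μ = E[X] = 23/5, a = 22.
Markov: P[X ≥ 22] ≤ μ/a = (23/5)/22 = 23/110.
Numerically: ≈ 0.2091.
(Since a = 22 > μ = 4.6000, the bound 23/110 is < 1 and informative.)

P[X ≥ 22] ≤ 23/110 ≈ 0.2091.


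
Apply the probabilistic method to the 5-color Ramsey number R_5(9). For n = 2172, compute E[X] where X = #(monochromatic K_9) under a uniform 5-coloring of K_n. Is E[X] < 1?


E[X] = C(2172, 9) · 5^{1 − 36} = 2915866900084148060642020 · 5^{−35} = 2915866900084148060642020/2910383045673370361328125.
As a reduced fraction: E[X] = 583173380016829612128404/582076609134674072265625 ≈ 1.002.
Is E[X] < 1? NO.
Since E[X] ≥ 1, the first-moment bound is inconclusive at n = 2172; it does NOT by itself certify R_5(9) > 2172.

E[X] = 583173380016829612128404/582076609134674072265625 ≈ 1.002; E[X] ≥ 1; first-moment method inconclusive here.


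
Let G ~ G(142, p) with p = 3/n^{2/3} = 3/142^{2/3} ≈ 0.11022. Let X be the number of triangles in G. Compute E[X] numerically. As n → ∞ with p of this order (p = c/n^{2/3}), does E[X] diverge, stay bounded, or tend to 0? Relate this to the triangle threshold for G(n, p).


Number of potential triangles: C(142, 3) = 467180.
Each occurs with probability p³ ≈ (0.11022)³ ≈ 1.3390200e-03.
By linearity: E[X] = C(142, 3)·p³ ≈ 467180 · 1.3390200e-03 ≈ 625.56338.
Since α = 2/3 < 1, p = c/n^{2/3} ≫ 1/n is above the triangle threshold p ~ 1/n. Asymptotically E[X] ~ (c³/6)·n^{3(1−α)} = (3³/6)·n^{1} → ∞; triangles are abundant w.h.p.

E[X] ≈ 625.56338; in regime p = Θ(1/n^{2/3}) E[X] diverges (above the triangle threshold p ~ 1/n).


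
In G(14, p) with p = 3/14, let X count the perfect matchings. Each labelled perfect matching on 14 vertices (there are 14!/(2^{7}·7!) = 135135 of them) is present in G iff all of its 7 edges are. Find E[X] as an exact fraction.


K_14 has 14!/(2^{7}·7!) = 135135 labelled perfect matchings.
For each such perfect matching H, let X_H = 1 if all 7 edges of H are present in G. Then P[X_H = 1] = p^{7} = (3/14)^{7} = 2187/105413504.
By linearity: E[X] = Σ_H E[X_H] = 135135 · p^{7} = 135135 · 2187/105413504 = 42220035/15059072.
Numerically: E[X] ≈ 2.80363.

E[X] = 135135 · (3/14)^{7} = 42220035/15059072 ≈ 2.80363.


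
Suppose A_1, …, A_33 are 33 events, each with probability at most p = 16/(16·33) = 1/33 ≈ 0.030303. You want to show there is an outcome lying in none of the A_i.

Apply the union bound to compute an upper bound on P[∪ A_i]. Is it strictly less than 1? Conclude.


Union bound: P[∪_{i=1}^{33} A_i] ≤ Σ_i P[A_i] ≤ 33·p = 33·(1/33) = 1.
Numerically: 1 ≈ 1.000000.
Is 1 < 1? NO.
Since the bound 1 is ≥ 1, the union bound is uninformative here; it does NOT by itself certify existence.

33·p = 1 ≈ 1.000000; existence NOT certified by the union bound.


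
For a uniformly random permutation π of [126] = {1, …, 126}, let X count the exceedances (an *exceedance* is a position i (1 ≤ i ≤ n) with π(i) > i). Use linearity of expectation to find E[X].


Write X = Σ_{i=1}^{126} X_i, where X_i = 1_{π(i) > i}.
For each fixed i, π(i) is uniform over {1, …, 126} (marginal of a uniform permutation), so P[π(i) > i] = (n − i)/n. Summing: Σ_{i=1}^{126} (n − i)/n = (0 + 1 + … + 125)/126 = 126(126 − 1)/(2·126) = (126 − 1)/2.
Hence E[X] = Σ_{i=1}^{126} (126 − i)/126 = 125/2 ≈ 62.5000.

E[X] = 125/2 = 62.5000.


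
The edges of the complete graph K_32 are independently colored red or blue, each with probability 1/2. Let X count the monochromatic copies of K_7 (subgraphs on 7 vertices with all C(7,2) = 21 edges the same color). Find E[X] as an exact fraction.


Let X = Σ_S X_S over the C(32, 7) = 3365856 subsets S of size 7, where X_S = 1 if the K_7 on S is monochromatic.
For a fixed S, the K_7 on S has C(7, 2) = 21 edges. P[all 21 edges red] = (1/2)^21, and likewise for blue, so P[monochromatic] = 2·(1/2)^21 = 2^{1 − 21} = 1/1048576.
Summing: E[X] = C(32, 7) · 2^{1 − 21} = 3365856 · 1/1048576 = 105183/32768.
Numerically: E[X] ≈ 3.2099.

E[X] = C(32,7)·2^(1−C(7,2)) = 105183/32768 ≈ 3.2099.


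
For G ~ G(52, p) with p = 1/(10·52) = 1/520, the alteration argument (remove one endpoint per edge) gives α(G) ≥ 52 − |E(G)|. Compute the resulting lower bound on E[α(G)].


E[|E(G)|] = C(52, 2)·p = 1326 · (1/520) = 51/20.
E[α(G)] ≥ n − E[|E(G)|] = 52 − 51/20 = 989/20.
Numerically: ≈ 49.45000.
(This is only a lower bound; the true E[α(G)] may be larger.)

E[α(G)] ≥ 989/20 ≈ 49.45000.


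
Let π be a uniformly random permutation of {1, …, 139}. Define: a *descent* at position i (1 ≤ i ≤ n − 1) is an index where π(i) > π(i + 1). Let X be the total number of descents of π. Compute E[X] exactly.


Write X = Σ X_I over i = 1, …, 138, with X_I the indicator of one descent.
There are 138 indicators.
For each fixed i, the pair (π(i), π(i+1)) is a uniformly random ordered pair of distinct values from {1, …, 139}; by symmetry P[π(i) > π(i+1)] = 1/2.
By linearity: E[X] = 138 · (1/2) = (139 − 1) · (1/2) = 69 ≈ 69.0000.

E[X] = 69 = 69.0000.


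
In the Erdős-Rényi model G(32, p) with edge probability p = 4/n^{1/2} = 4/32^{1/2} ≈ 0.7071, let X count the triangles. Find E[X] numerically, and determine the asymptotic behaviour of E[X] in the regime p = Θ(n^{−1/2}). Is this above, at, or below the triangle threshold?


Number of potential triangles: C(32, 3) = 4960.
Each occurs with probability p³ ≈ (0.7071)³ ≈ 3.535534e-01.
By linearity: E[X] = C(32, 3)·p³ ≈ 4960 · 3.535534e-01 ≈ 1753.6248.
Since α = 1/2 < 1, p = c/n^{1/2} ≫ 1/n is above the triangle threshold p ~ 1/n. Asymptotically E[X] ~ (c³/6)·n^{3(1−α)} = (4³/6)·n^{1.5} → ∞; triangles are abundant w.h.p.

E[X] ≈ 1753.6248; in regime p = Θ(1/n^{1/2}) E[X] diverges (above the triangle threshold p ~ 1/n).


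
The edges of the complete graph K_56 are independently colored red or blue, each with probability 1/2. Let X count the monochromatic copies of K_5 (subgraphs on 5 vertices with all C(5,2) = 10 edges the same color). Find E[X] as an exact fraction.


Let X = Σ_S X_S over the C(56, 5) = 3819816 subsets S of size 5, where X_S = 1 if the K_5 on S is monochromatic.
For a fixed S, the K_5 on S has C(5, 2) = 10 edges. P[all 10 edges red] = (1/2)^10, and likewise for blue, so P[monochromatic] = 2·(1/2)^10 = 2^{1 − 10} = 1/512.
Summing: E[X] = C(56, 5) · 2^{1 − 10} = 3819816 · 1/512 = 477477/64.
Numerically: E[X] ≈ 7460.578125.

E[X] = C(56,5)·2^(1−C(5,2)) = 477477/64 ≈ 7460.578125.


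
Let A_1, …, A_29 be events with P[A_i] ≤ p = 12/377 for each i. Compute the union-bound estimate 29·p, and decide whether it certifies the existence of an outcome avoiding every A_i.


Union bound: P[∪_{i=1}^{29} A_i] ≤ Σ_i P[A_i] ≤ 29·p = 29·(12/377) = 12/13.
Numerically: 12/13 ≈ 0.9230769.
Is 12/13 < 1? YES.
Since P[∪ A_i] ≤ 12/13 < 1, the complement has P[∩ A_i^c] ≥ 1 − 12/13 = 1/13 > 0, so some outcome avoids every A_i.

29·p = 12/13 ≈ 0.9230769; existence CERTIFIED by the union bound.


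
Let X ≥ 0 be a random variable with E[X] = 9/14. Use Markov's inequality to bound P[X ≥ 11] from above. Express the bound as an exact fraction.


μ = E[X] = 9/14, a = 11.
Markov: P[X ≥ 11] ≤ μ/a = (9/14)/11 = 9/154.
Numerically: ≈ 0.058.
(Since a = 11 > μ = 0.643, the bound 9/154 is < 1 and informative.)

P[X ≥ 11] ≤ 9/154 ≈ 0.058.


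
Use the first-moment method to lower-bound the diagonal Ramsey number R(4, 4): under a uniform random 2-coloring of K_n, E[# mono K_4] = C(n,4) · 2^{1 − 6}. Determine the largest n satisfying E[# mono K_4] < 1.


We need C(n, 4) · 2^{1 − 6} < 1, i.e. C(n, 4) < 2^{6 − 1} = 32.
Check values of n near the boundary:
  n = 4: C(4, 4) = 1; 1 < 32? YES
  n = 5: C(5, 4) = 5; 5 < 32? YES
  n = 6: C(6, 4) = 15; 15 < 32? YES
  n = 7: C(7, 4) = 35; 35 < 32? NO
The largest n with C(n, 4) < 32 is n = 6 (where E[X] = 15/32 ≈ 0.4687500). Hence R(4, 4) > 6, i.e. R(4, 4) ≥ 7.

Largest n = 6; hence R(4, 4) > 6.


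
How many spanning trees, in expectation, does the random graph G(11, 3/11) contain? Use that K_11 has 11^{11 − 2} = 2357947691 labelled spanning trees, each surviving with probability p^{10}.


K_11 has 11^{11 − 2} = 2357947691 labelled spanning trees.
For each such spanning tree H, let X_H = 1 if all 10 edges of H are present in G. Then P[X_H = 1] = p^{10} = (3/11)^{10} = 59049/25937424601.
Summing the indicators: E[X] = Σ_H E[X_H] = 2357947691 · p^{10} = 2357947691 · 59049/25937424601 = 59049/11.
Numerically: E[X] ≈ 5.37e+03.

E[X] = 2357947691 · (3/11)^{10} = 59049/11 ≈ 5.37e+03.


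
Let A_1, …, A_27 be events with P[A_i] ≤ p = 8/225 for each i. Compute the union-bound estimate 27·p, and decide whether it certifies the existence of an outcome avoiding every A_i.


Union bound: P[∪_{i=1}^{27} A_i] ≤ Σ_i P[A_i] ≤ 27·p = 27·(8/225) = 24/25.
Numerically: 24/25 ≈ 0.960000.
Is 24/25 < 1? YES.
Since P[∪ A_i] ≤ 24/25 < 1, the complement has P[∩ A_i^c] ≥ 1 − 24/25 = 1/25 > 0, so some outcome avoids every A_i.

27·p = 24/25 ≈ 0.960000; existence CERTIFIED by the union bound.


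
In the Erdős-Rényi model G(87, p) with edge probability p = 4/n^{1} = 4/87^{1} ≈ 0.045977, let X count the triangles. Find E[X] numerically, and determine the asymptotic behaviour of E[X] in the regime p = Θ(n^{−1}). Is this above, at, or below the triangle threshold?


Number of potential triangles: C(87, 3) = 105995.
Each occurs with probability p³ ≈ (0.045977)³ ≈ 9.71901419e-05.
By linearity: E[X] = C(87, 3)·p³ ≈ 105995 · 9.71901419e-05 ≈ 10.301669.
Here α = 1, so p = 4/n is exactly at the triangle threshold p ~ 1/n. Asymptotically E[X] → c³/6 = 4³/6 = 32/3 ≈ 10.666667, a bounded constant. In this regime the triangle count is asymptotically Poisson(c³/6).

E[X] ≈ 10.301669; in regime p = Θ(1/n^{1}) E[X] stays bounded (at the triangle threshold p ~ 1/n).


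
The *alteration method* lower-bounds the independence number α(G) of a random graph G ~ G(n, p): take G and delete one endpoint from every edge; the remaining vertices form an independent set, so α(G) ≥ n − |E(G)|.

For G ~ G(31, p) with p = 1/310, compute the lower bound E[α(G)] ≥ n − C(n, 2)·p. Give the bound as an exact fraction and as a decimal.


E[|E(G)|] = C(31, 2)·p = 465 · (1/310) = 3/2.
E[α(G)] ≥ n − E[|E(G)|] = 31 − 3/2 = 59/2.
Numerically: ≈ 29.500000.
(This is only a lower bound; the true E[α(G)] may be larger.)

E[α(G)] ≥ 59/2 ≈ 29.500000.


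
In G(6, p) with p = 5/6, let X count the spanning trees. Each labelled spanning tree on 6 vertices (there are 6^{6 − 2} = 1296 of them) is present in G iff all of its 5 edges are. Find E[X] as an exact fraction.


K_6 has 6^{6 − 2} = 1296 labelled spanning trees.
For each such spanning tree H, let X_H = 1 if all 5 edges of H are present in G. Then P[X_H = 1] = p^{5} = (5/6)^{5} = 3125/7776.
By linearity: E[X] = Σ_H E[X_H] = 1296 · p^{5} = 1296 · 3125/7776 = 3125/6.
Numerically: E[X] ≈ 520.833.

E[X] = 1296 · (5/6)^{5} = 3125/6 ≈ 520.833.


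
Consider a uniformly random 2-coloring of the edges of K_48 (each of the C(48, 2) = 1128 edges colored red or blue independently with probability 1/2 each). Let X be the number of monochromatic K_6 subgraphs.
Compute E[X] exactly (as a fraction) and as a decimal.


Let X = Σ_S X_S over the C(48, 6) = 12271512 subsets S of size 6, where X_S = 1 if the K_6 on S is monochromatic.
For a fixed S, the K_6 on S has C(6, 2) = 15 edges. P[all 15 edges red] = (1/2)^15, and likewise for blue, so P[monochromatic] = 2·(1/2)^15 = 2^{1 − 15} = 1/16384.
By linearity of expectation: E[X] = C(48, 6) · 2^{1 − 15} = 12271512 · 1/16384 = 1533939/2048.
Numerically: E[X] ≈ 748.9937.

E[X] = C(48,6)·2^(1−C(6,2)) = 1533939/2048 ≈ 748.9937.


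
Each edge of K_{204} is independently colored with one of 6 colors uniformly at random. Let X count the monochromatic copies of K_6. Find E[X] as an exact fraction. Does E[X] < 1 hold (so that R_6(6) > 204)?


E[X] = C(204, 6) · 6^{1 − 15} = 92944609660 · 6^{−14} = 92944609660/78364164096.
As a reduced fraction: E[X] = 23236152415/19591041024 ≈ 1.186060.
Is E[X] < 1? NO.
Since E[X] ≥ 1, the first-moment bound is inconclusive at n = 204; it does NOT by itself certify R_6(6) > 204.

E[X] = 23236152415/19591041024 ≈ 1.186060; E[X] ≥ 1; first-moment method inconclusive here.


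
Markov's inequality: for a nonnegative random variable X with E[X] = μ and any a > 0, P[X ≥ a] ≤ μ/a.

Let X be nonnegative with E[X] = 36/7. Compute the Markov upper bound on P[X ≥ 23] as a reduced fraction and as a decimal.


μ = E[X] = 36/7, a = 23.
Markov: P[X ≥ 23] ≤ μ/a = (36/7)/23 = 36/161.
Numerically: ≈ 0.22360.
(Since a = 23 > μ = 5.14286, the bound 36/161 is < 1 and informative.)

P[X ≥ 23] ≤ 36/161 ≈ 0.22360.


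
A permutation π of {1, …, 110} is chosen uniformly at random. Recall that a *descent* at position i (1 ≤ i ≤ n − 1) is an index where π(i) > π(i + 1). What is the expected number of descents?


Write X = Σ X_I over i = 1, …, 109, with X_I the indicator of one descent.
There are 109 indicators.
For each fixed i, the pair (π(i), π(i+1)) is a uniformly random ordered pair of distinct values from {1, …, 110}; by symmetry P[π(i) > π(i+1)] = 1/2.
By linearity: E[X] = 109 · (1/2) = (110 − 1) · (1/2) = 109/2 ≈ 54.500.

E[X] = 109/2 = 54.500.


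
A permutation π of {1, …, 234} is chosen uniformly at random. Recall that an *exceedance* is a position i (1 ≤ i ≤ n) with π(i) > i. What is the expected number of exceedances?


Write X = Σ_{i=1}^{234} X_i, where X_i = 1_{π(i) > i}.
For each fixed i, π(i) is uniform over {1, …, 234} (marginal of a uniform permutation), so P[π(i) > i] = (n − i)/n. Summing: Σ_{i=1}^{234} (n − i)/n = (0 + 1 + … + 233)/234 = 234(234 − 1)/(2·234) = (234 − 1)/2.
Hence E[X] = Σ_{i=1}^{234} (234 − i)/234 = 233/2 ≈ 116.500.

E[X] = 233/2 = 116.500.


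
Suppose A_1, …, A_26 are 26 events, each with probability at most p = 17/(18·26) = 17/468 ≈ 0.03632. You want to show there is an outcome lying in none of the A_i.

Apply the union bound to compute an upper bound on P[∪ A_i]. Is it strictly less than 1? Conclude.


Union bound: P[∪_{i=1}^{26} A_i] ≤ Σ_i P[A_i] ≤ 26·p = 26·(17/468) = 17/18.
Numerically: 17/18 ≈ 0.94444.
Is 17/18 < 1? YES.
Since P[∪ A_i] ≤ 17/18 < 1, the complement has P[∩ A_i^c] ≥ 1 − 17/18 = 1/18 > 0, so some outcome avoids every A_i.

26·p = 17/18 ≈ 0.94444; existence CERTIFIED by the union bound.


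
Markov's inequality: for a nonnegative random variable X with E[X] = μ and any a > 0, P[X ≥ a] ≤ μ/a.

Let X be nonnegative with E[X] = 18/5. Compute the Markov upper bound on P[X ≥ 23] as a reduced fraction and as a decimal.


μ = E[X] = 18/5, a = 23.
Markov: P[X ≥ 23] ≤ μ/a = (18/5)/23 = 18/115.
Numerically: ≈ 0.157.
(Since a = 23 > μ = 3.600, the bound 18/115 is < 1 and informative.)

P[X ≥ 23] ≤ 18/115 ≈ 0.157.


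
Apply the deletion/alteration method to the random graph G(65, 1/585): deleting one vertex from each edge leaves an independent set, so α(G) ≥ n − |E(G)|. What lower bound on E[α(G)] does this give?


E[|E(G)|] = C(65, 2)·p = 2080 · (1/585) = 32/9.
E[α(G)] ≥ n − E[|E(G)|] = 65 − 32/9 = 553/9.
Numerically: ≈ 61.44444.
(This is only a lower bound; the true E[α(G)] may be larger.)

E[α(G)] ≥ 553/9 ≈ 61.44444.


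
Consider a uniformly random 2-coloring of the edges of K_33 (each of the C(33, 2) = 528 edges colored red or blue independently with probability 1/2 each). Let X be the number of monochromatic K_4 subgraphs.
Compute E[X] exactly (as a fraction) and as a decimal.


Let X = Σ_S X_S over the C(33, 4) = 40920 subsets S of size 4, where X_S = 1 if the K_4 on S is monochromatic.
For a fixed S, the K_4 on S has C(4, 2) = 6 edges. P[all 6 edges red] = (1/2)^6, and likewise for blue, so P[monochromatic] = 2·(1/2)^6 = 2^{1 − 6} = 1/32.
By linearity of expectation: E[X] = C(33, 4) · 2^{1 − 6} = 40920 · 1/32 = 5115/4.
Numerically: E[X] ≈ 1278.750.

E[X] = C(33,4)·2^(1−C(4,2)) = 5115/4 ≈ 1278.750.


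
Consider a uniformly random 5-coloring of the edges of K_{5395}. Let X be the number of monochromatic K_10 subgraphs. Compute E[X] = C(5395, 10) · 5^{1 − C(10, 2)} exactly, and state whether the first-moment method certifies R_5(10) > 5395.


E[X] = C(5395, 10) · 5^{1 − 45} = 5708563736675616143322765475706 · 5^{−44} = 5708563736675616143322765475706/5684341886080801486968994140625.
As a reduced fraction: E[X] = 5708563736675616143322765475706/5684341886080801486968994140625 ≈ 1.004.
Is E[X] < 1? NO.
Since E[X] ≥ 1, the first-moment bound is inconclusive at n = 5395; it does NOT by itself certify R_5(10) > 5395.

E[X] = 5708563736675616143322765475706/5684341886080801486968994140625 ≈ 1.004; E[X] ≥ 1; first-moment method inconclusive here.


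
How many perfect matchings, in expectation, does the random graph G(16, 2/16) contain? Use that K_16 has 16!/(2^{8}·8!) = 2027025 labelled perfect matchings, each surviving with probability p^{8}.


K_16 has 16!/(2^{8}·8!) = 2027025 labelled perfect matchings.
For each such perfect matching H, let X_H = 1 if all 8 edges of H are present in G. Then P[X_H = 1] = p^{8} = (1/8)^{8} = 1/16777216.
Summing the indicators: E[X] = Σ_H E[X_H] = 2027025 · p^{8} = 2027025 · 1/16777216 = 2027025/16777216.
Numerically: E[X] ≈ 0.12082.

E[X] = 2027025 · (1/8)^{8} = 2027025/16777216 ≈ 0.12082.


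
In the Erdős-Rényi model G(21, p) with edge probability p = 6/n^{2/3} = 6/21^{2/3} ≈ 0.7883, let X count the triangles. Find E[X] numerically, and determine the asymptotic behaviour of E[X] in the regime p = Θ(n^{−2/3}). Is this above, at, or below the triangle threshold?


Number of potential triangles: C(21, 3) = 1330.
Each occurs with probability p³ ≈ (0.7883)³ ≈ 4.897959e-01.
By linearity: E[X] = C(21, 3)·p³ ≈ 1330 · 4.897959e-01 ≈ 651.4286.
Since α = 2/3 < 1, p = c/n^{2/3} ≫ 1/n is above the triangle threshold p ~ 1/n. Asymptotically E[X] ~ (c³/6)·n^{3(1−α)} = (6³/6)·n^{1} → ∞; triangles are abundant w.h.p.

E[X] ≈ 651.4286; in regime p = Θ(1/n^{2/3}) E[X] diverges (above the triangle threshold p ~ 1/n).


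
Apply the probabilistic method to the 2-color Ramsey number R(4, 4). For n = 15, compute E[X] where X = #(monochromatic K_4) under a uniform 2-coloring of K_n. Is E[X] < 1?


E[X] = C(15, 4) · 2^{1 − 6} = 1365 · 2^{−5} = 1365/32.
As a reduced fraction: E[X] = 1365/32 ≈ 42.6562.
Is E[X] < 1? NO.
Since E[X] ≥ 1, the first-moment bound is inconclusive at n = 15; it does NOT by itself certify R(4, 4) > 15.

E[X] = 1365/32 ≈ 42.6562; E[X] ≥ 1; first-moment method inconclusive here.


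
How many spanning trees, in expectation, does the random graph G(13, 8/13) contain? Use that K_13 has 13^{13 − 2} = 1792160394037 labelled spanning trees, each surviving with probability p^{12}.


K_13 has 13^{13 − 2} = 1792160394037 labelled spanning trees.
For each such spanning tree H, let X_H = 1 if all 12 edges of H are present in G. Then P[X_H = 1] = p^{12} = (8/13)^{12} = 68719476736/23298085122481.
By linearity: E[X] = Σ_H E[X_H] = 1792160394037 · p^{12} = 1792160394037 · 68719476736/23298085122481 = 68719476736/13.
Numerically: E[X] ≈ 5.2861e+09.

E[X] = 1792160394037 · (8/13)^{12} = 68719476736/13 ≈ 5.2861e+09.


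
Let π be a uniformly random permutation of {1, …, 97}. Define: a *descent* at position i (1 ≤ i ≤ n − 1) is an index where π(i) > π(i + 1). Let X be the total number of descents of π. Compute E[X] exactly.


Write X = Σ X_I over i = 1, …, 96, with X_I the indicator of one descent.
There are 96 indicators.
For each fixed i, the pair (π(i), π(i+1)) is a uniformly random ordered pair of distinct values from {1, …, 97}; by symmetry P[π(i) > π(i+1)] = 1/2.
By linearity: E[X] = 96 · (1/2) = (97 − 1) · (1/2) = 48 ≈ 48.0000.

E[X] = 48 = 48.0000.


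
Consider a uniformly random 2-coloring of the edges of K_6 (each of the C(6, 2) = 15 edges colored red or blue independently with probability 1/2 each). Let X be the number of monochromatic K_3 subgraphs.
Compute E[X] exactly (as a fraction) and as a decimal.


Let X = Σ_S X_S over the C(6, 3) = 20 subsets S of size 3, where X_S = 1 if the K_3 on S is monochromatic.
For a fixed S, the K_3 on S has C(3, 2) = 3 edges. P[all 3 edges red] = (1/2)^3, and likewise for blue, so P[monochromatic] = 2·(1/2)^3 = 2^{1 − 3} = 1/4.
By linearity: E[X] = C(6, 3) · 2^{1 − 3} = 20 · 1/4 = 5.
Numerically: E[X] ≈ 5.000000.

E[X] = C(6,3)·2^(1−C(3,2)) = 5 ≈ 5.000000.


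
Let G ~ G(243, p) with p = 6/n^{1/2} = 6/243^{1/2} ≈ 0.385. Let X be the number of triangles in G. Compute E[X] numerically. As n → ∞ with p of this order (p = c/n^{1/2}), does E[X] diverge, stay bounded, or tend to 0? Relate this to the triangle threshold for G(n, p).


Number of potential triangles: C(243, 3) = 2362041.
Each occurs with probability p³ ≈ (0.385)³ ≈ 5.70222e-02.
By linearity: E[X] = C(243, 3)·p³ ≈ 2362041 · 5.70222e-02 ≈ 134688.890.
Since α = 1/2 < 1, p = c/n^{1/2} ≫ 1/n is above the triangle threshold p ~ 1/n. Asymptotically E[X] ~ (c³/6)·n^{3(1−α)} = (6³/6)·n^{1.5} → ∞; triangles are abundant w.h.p.

E[X] ≈ 134688.890; in regime p = Θ(1/n^{1/2}) E[X] diverges (above the triangle threshold p ~ 1/n).


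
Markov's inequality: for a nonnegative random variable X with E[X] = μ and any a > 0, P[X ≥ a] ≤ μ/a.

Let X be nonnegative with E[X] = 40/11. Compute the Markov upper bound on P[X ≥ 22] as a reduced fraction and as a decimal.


μ = E[X] = 40/11, a = 22.
Markov: P[X ≥ 22] ≤ μ/a = (40/11)/22 = 20/121.
Numerically: ≈ 0.165289.
(Since a = 22 > μ = 3.636364, the bound 20/121 is < 1 and informative.)

P[X ≥ 22] ≤ 20/121 ≈ 0.165289.


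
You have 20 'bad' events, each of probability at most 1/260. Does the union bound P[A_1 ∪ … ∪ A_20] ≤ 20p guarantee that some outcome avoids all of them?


Union bound: P[∪_{i=1}^{20} A_i] ≤ Σ_i P[A_i] ≤ 20·p = 20·(1/260) = 1/13.
Numerically: 1/13 ≈ 0.076923.
Is 1/13 < 1? YES.
Since P[∪ A_i] ≤ 1/13 < 1, the complement has P[∩ A_i^c] ≥ 1 − 1/13 = 12/13 > 0, so some outcome avoids every A_i.

20·p = 1/13 ≈ 0.076923; existence CERTIFIED by the union bound.


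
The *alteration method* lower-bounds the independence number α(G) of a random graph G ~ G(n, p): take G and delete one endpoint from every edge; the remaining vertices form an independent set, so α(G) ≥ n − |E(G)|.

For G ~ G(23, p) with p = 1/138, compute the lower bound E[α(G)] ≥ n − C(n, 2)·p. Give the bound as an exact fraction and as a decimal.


E[|E(G)|] = C(23, 2)·p = 253 · (1/138) = 11/6.
E[α(G)] ≥ n − E[|E(G)|] = 23 − 11/6 = 127/6.
Numerically: ≈ 21.16667.
(This is only a lower bound; the true E[α(G)] may be larger.)

E[α(G)] ≥ 127/6 ≈ 21.16667.


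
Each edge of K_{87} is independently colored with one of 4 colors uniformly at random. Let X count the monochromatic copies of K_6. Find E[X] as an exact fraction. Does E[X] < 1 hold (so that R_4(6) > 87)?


E[X] = C(87, 6) · 4^{1 − 15} = 504981379 · 4^{−14} = 504981379/268435456.
As a reduced fraction: E[X] = 504981379/268435456 ≈ 1.8812022.
Is E[X] < 1? NO.
Since E[X] ≥ 1, the first-moment bound is inconclusive at n = 87; it does NOT by itself certify R_4(6) > 87.

E[X] = 504981379/268435456 ≈ 1.8812022; E[X] ≥ 1; first-moment method inconclusive here.


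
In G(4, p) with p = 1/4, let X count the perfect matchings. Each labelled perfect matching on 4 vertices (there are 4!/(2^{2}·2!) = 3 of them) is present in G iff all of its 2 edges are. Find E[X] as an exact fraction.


K_4 has 4!/(2^{2}·2!) = 3 labelled perfect matchings.
For each such perfect matching H, let X_H = 1 if all 2 edges of H are present in G. Then P[X_H = 1] = p^{2} = (1/4)^{2} = 1/16.
Summing the indicators: E[X] = Σ_H E[X_H] = 3 · p^{2} = 3 · 1/16 = 3/16.
Numerically: E[X] ≈ 0.188.

E[X] = 3 · (1/4)^{2} = 3/16 ≈ 0.188.


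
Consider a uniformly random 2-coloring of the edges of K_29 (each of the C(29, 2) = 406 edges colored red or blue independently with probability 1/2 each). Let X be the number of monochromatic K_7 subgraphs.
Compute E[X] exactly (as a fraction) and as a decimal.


Let X = Σ_S X_S over the C(29, 7) = 1560780 subsets S of size 7, where X_S = 1 if the K_7 on S is monochromatic.
For a fixed S, the K_7 on S has C(7, 2) = 21 edges. P[all 21 edges red] = (1/2)^21, and likewise for blue, so P[monochromatic] = 2·(1/2)^21 = 2^{1 − 21} = 1/1048576.
Summing: E[X] = C(29, 7) · 2^{1 − 21} = 1560780 · 1/1048576 = 390195/262144.
Numerically: E[X] ≈ 1.488476.

E[X] = C(29,7)·2^(1−C(7,2)) = 390195/262144 ≈ 1.488476.


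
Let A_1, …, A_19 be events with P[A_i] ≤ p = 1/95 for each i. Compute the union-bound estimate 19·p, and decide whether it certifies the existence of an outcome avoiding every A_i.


Union bound: P[∪_{i=1}^{19} A_i] ≤ Σ_i P[A_i] ≤ 19·p = 19·(1/95) = 1/5.
Numerically: 1/5 ≈ 0.2000.
Is 1/5 < 1? YES.
Since P[∪ A_i] ≤ 1/5 < 1, the complement has P[∩ A_i^c] ≥ 1 − 1/5 = 4/5 > 0, so some outcome avoids every A_i.

19·p = 1/5 ≈ 0.2000; existence CERTIFIED by the union bound.


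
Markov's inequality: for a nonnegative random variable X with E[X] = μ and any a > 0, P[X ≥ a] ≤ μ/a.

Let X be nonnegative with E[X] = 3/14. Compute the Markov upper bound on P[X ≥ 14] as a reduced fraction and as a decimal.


μ = E[X] = 3/14, a = 14.
Markov: P[X ≥ 14] ≤ μ/a = (3/14)/14 = 3/196.
Numerically: ≈ 0.015306.
(Since a = 14 > μ = 0.214286, the bound 3/196 is < 1 and informative.)

P[X ≥ 14] ≤ 3/196 ≈ 0.015306.


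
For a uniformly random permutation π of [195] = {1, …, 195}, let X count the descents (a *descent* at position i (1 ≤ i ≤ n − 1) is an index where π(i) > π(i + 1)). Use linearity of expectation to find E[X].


Write X = Σ X_I over i = 1, …, 194, with X_I the indicator of one descent.
There are 194 indicators.
For each fixed i, the pair (π(i), π(i+1)) is a uniformly random ordered pair of distinct values from {1, …, 195}; by symmetry P[π(i) > π(i+1)] = 1/2.
By linearity: E[X] = 194 · (1/2) = (195 − 1) · (1/2) = 97 ≈ 97.00000.

E[X] = 97 = 97.00000.


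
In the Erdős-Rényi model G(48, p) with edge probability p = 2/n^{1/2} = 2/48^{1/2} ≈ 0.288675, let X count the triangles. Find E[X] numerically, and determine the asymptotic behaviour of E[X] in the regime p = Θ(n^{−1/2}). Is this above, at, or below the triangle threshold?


Number of potential triangles: C(48, 3) = 17296.
Each occurs with probability p³ ≈ (0.288675)³ ≈ 2.40562612e-02.
By linearity: E[X] = C(48, 3)·p³ ≈ 17296 · 2.40562612e-02 ≈ 416.077094.
Since α = 1/2 < 1, p = c/n^{1/2} ≫ 1/n is above the triangle threshold p ~ 1/n. Asymptotically E[X] ~ (c³/6)·n^{3(1−α)} = (2³/6)·n^{1.5} → ∞; triangles are abundant w.h.p.

E[X] ≈ 416.077094; in regime p = Θ(1/n^{1/2}) E[X] diverges (above the triangle threshold p ~ 1/n).


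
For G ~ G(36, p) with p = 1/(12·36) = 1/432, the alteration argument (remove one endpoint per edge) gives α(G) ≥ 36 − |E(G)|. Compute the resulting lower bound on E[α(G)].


E[|E(G)|] = C(36, 2)·p = 630 · (1/432) = 35/24.
E[α(G)] ≥ n − E[|E(G)|] = 36 − 35/24 = 829/24.
Numerically: ≈ 34.54167.
(This is only a lower bound; the true E[α(G)] may be larger.)

E[α(G)] ≥ 829/24 ≈ 34.54167.


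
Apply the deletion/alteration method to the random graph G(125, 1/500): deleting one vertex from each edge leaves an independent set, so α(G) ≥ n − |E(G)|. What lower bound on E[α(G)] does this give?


E[|E(G)|] = C(125, 2)·p = 7750 · (1/500) = 31/2.
E[α(G)] ≥ n − E[|E(G)|] = 125 − 31/2 = 219/2.
Numerically: ≈ 109.500.
(This is only a lower bound; the true E[α(G)] may be larger.)

E[α(G)] ≥ 219/2 ≈ 109.500.
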